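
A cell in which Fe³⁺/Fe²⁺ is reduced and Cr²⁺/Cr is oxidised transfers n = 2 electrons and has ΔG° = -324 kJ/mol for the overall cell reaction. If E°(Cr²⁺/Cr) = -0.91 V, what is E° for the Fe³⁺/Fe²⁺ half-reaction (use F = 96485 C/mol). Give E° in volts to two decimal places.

+0.77 V

E°cell = −ΔG°/(nF) = −(-324×10³)/((2)(96485)) = +1.679 V.
Since Fe³⁺/Fe²⁺ is the cathode and Cr²⁺/Cr the anode, E°cell = E°(Fe³⁺/Fe²⁺) − E°(Cr²⁺/Cr).
So E°(Fe³⁺/Fe²⁺) = E°cell + E°(Cr²⁺/Cr) = +1.679 + (-0.91) = +0.77 V.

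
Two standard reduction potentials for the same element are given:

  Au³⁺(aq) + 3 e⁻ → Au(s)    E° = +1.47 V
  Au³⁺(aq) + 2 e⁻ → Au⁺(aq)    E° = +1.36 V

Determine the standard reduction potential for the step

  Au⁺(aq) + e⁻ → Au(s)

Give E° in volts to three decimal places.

+1.690 V

Sequential free energies add, so n₃E°₃ = n₁E°₁ + n₂E°₂.
With n₃ = 3, and the known step contributing 2×(+1.36) V, the unknown satisfies 1·E° = 3×(+1.47) − 2×(+1.36) = +1.690.
E° = +1.690 / 1 = +1.690 V.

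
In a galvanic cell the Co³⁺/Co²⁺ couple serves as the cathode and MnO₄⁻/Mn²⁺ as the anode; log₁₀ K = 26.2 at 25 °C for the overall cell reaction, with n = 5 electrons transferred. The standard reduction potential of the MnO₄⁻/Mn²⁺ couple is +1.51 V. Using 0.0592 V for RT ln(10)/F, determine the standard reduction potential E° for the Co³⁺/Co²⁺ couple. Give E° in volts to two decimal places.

E°cell = (0.0592/n)·log K = (0.0592/5)(26.2) = +0.310 V.
Since Co³⁺/Co²⁺ is the cathode and MnO₄⁻/Mn²⁺ the anode, E°cell = E°(Co³⁺/Co²⁺) − E°(MnO₄⁻/Mn²⁺).
So E°(Co³⁺/Co²⁺) = E°cell + E°(MnO₄⁻/Mn²⁺) = +0.310 + (+1.51) = +1.82 V.

+1.82 V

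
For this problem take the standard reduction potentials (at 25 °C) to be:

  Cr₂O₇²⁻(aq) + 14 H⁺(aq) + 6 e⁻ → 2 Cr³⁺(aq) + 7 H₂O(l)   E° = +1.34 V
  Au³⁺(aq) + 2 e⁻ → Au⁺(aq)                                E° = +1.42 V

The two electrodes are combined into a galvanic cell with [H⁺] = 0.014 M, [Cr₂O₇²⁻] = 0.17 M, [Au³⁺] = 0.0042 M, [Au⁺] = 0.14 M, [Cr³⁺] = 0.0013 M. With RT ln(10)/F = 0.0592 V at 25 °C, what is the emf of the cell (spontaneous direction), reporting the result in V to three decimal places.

Au³⁺/Au⁺ is the cathode (higher E°), Cr₂O₇²⁻/Cr³⁺ the anode: E°cell = +1.42 − (+1.34) = +0.08 V, n = 6.
Overall: 3 Au³⁺(aq) + 2 Cr³⁺(aq) + 7 H₂O(l) → 3 Au⁺(aq) + Cr₂O₇²⁻(aq) + 14 H⁺(aq)
Q = [Au⁺]^3·[Cr₂O₇²⁻]·[H⁺]^14 / ([Au³⁺]^3·[Cr³⁺]^2); log Q = -16.383.
E = E° − (0.0592/n) log Q = +0.08 − (0.0592/6)(-16.383) = +0.242 V.

+0.242 V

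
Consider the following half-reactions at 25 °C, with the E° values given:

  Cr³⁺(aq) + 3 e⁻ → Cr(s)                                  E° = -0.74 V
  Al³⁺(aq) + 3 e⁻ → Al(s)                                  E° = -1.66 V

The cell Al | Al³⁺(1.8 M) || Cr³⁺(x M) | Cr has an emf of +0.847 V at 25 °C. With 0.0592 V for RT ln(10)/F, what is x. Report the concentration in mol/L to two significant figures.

Cr³⁺/Cr is the cathode, Al³⁺/Al the anode: E°cell = +0.92 V, n = 3.
Overall reaction: Cr³⁺(aq) + Al(s) → Cr(s) + Al³⁺(aq); Q = [Al³⁺]^1/[Cr³⁺]^1.
From E = E° − (0.0592/n) log Q: log Q = (E° − E)·n/0.0592 = (+0.92 − (+0.847))·3/0.0592 = 3.6993.
So 1·log[Cr³⁺] = 1·log(1.8) − log Q = 0.2553 − (3.6993) = -3.4440; [Cr³⁺] = 10^(-3.4440) ≈ 0.00036 M.

0.00036 M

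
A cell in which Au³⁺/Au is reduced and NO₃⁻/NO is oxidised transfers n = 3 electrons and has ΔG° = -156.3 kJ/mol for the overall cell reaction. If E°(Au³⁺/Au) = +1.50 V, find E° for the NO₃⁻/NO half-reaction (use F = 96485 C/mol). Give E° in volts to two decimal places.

E°cell = −ΔG°/(nF) = −(-156.3×10³)/((3)(96485)) = +0.540 V.
Since Au³⁺/Au is the cathode and NO₃⁻/NO the anode, E°cell = E°(Au³⁺/Au) − E°(NO₃⁻/NO).
So E°(NO₃⁻/NO) = E°(Au³⁺/Au) − E°cell = (+1.50) − (+0.540) = +0.96 V.

+0.96 V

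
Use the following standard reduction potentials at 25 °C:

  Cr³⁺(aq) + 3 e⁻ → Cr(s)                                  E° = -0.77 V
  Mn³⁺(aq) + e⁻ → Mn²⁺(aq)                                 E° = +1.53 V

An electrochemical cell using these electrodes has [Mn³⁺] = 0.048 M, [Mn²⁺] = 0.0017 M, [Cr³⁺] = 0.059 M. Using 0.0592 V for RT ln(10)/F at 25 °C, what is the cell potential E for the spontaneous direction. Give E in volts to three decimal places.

+2.410 V

Mn³⁺/Mn²⁺ is the cathode (higher E°), Cr³⁺/Cr the anode: E°cell = +1.53 − (-0.77) = +2.30 V, n = 3.
Overall: 3 Mn³⁺(aq) + Cr(s) → 3 Mn²⁺(aq) + Cr³⁺(aq)
Q = [Mn²⁺]^3·[Cr³⁺] / ([Mn³⁺]^3); log Q = -5.582.
E = E° − (0.0592/n) log Q = +2.30 − (0.0592/3)(-5.582) = +2.410 V.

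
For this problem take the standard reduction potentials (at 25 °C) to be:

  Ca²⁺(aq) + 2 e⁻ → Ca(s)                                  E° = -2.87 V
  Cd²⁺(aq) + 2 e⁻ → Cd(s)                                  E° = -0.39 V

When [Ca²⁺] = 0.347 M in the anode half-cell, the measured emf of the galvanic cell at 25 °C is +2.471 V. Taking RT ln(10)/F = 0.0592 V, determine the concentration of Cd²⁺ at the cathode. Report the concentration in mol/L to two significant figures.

0.17 M

Cd²⁺/Cd is the cathode, Ca²⁺/Ca the anode: E°cell = +2.48 V, n = 2.
Overall reaction: Cd²⁺(aq) + Ca(s) → Cd(s) + Ca²⁺(aq); Q = [Ca²⁺]^1/[Cd²⁺]^1.
From E = E° − (0.0592/n) log Q: log Q = (E° − E)·n/0.0592 = (+2.48 − (+2.471))·2/0.0592 = 0.3041.
So 1·log[Cd²⁺] = 1·log(0.347) − log Q = -0.4597 − (0.3041) = -0.7638; [Cd²⁺] = 10^(-0.7638) ≈ 0.17 M.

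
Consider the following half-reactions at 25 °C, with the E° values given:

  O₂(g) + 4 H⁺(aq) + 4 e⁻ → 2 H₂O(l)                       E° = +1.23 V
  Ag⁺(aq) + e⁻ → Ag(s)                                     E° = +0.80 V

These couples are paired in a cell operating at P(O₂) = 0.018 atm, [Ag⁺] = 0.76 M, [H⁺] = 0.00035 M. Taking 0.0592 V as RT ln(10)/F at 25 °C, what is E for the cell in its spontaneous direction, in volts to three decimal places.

O₂/H₂O is the cathode (higher E°), Ag⁺/Ag the anode: E°cell = +1.23 − (+0.80) = +0.43 V, n = 4.
Overall: O₂(g) + 4 H⁺(aq) + 4 Ag(s) → 2 H₂O(l) + 4 Ag⁺(aq)
Q = [Ag⁺]^4 / (P(O₂)·[H⁺]^4); log Q = 15.092.
E = E° − (0.0592/n) log Q = +0.43 − (0.0592/4)(15.092) = +0.207 V.

+0.207 V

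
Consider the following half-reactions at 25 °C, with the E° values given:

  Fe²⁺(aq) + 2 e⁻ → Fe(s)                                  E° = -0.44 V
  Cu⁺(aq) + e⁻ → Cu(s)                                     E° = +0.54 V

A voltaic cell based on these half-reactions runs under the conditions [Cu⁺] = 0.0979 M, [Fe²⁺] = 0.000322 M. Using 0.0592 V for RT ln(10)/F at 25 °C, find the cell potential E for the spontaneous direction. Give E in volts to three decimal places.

+1.024 V

Cu⁺/Cu is the cathode (higher E°), Fe²⁺/Fe the anode: E°cell = +0.54 − (-0.44) = +0.98 V, n = 2.
Overall: 2 Cu⁺(aq) + Fe(s) → 2 Cu(s) + Fe²⁺(aq)
Q = [Fe²⁺] / ([Cu⁺]^2); log Q = -1.474.
E = E° − (0.0592/n) log Q = +0.98 − (0.0592/2)(-1.474) = +1.024 V.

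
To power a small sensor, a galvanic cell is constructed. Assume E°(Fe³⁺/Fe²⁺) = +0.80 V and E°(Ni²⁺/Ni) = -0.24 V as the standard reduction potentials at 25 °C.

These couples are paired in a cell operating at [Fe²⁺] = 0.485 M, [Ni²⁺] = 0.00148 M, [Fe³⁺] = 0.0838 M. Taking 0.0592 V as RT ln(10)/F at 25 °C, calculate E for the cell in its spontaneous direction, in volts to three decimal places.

+1.079 V

Fe³⁺/Fe²⁺ is the cathode (higher E°), Ni²⁺/Ni the anode: E°cell = +0.80 − (-0.24) = +1.04 V, n = 2.
Overall: 2 Fe³⁺(aq) + Ni(s) → 2 Fe²⁺(aq) + Ni²⁺(aq)
Q = [Fe²⁺]^2·[Ni²⁺] / ([Fe³⁺]^2); log Q = -1.305.
E = E° − (0.0592/n) log Q = +1.04 − (0.0592/2)(-1.305) = +1.079 V.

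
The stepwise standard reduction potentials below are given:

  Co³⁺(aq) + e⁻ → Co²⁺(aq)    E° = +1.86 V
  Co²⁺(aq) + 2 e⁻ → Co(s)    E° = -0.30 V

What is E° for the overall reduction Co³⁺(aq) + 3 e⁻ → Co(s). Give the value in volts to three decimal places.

Adding the free-energy changes (−nFE°) of the two steps gives −n₃FE°₃ = −n₁FE°₁ − n₂FE°₂.
E°₃ = (1×+1.86 + 2×-0.30) / 3 = (+1.260) / 3 = +0.420 V.
Simply averaging or adding the two E° values would be wrong; the electron-weighted sum is required.

+0.420 V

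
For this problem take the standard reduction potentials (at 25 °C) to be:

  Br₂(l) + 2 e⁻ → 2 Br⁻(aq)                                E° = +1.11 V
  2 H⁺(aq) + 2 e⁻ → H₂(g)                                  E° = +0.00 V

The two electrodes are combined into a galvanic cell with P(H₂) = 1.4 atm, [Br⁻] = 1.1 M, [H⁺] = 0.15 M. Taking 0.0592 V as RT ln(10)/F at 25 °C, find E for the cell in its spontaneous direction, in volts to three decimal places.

Br₂/Br⁻ is the cathode (higher E°), H⁺/H₂ the anode: E°cell = +1.11 − (+0.00) = +1.11 V, n = 2.
Overall: Br₂(l) + H₂(g) → 2 Br⁻(aq) + 2 H⁺(aq)
Q = [Br⁻]^2·[H⁺]^2 / (P(H₂)); log Q = -1.711.
E = E° − (0.0592/n) log Q = +1.11 − (0.0592/2)(-1.711) = +1.161 V.

+1.161 V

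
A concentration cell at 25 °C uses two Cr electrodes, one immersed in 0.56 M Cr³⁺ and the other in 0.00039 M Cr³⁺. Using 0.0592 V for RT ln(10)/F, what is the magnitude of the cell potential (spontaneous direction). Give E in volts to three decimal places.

+0.062 V

For a concentration cell E°cell = 0. The 0.56 M side is the cathode (reduction is favoured where [Cr³⁺] is higher).
With n = 3, E = −(0.0592/3) log([Cr³⁺]ₐₙ/[Cr³⁺]꜀ₐₜ) = −(0.0592/3) log(0.00039/0.56) = −(0.0592/3)(-3.157) = +0.062 V.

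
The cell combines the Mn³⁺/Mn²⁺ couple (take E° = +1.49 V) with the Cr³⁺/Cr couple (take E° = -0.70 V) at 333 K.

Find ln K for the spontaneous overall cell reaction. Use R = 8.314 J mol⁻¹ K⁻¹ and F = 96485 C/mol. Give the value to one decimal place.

Cathode: Mn³⁺/Mn²⁺; anode: Cr³⁺/Cr. E°cell = (+1.49) − (-0.70) = +2.19 V, with n = 3.
ΔG° = −nFE° = −RT ln K, so ln K = nFE°/(RT) = (3)(96485)(+2.19) / ((8.314)(333)) = 228.966.

229.0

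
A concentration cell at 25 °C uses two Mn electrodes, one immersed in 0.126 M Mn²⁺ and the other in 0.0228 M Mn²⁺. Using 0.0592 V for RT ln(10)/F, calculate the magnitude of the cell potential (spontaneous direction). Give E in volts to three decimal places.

+0.022 V

For a concentration cell E°cell = 0. The 0.126 M side is the cathode (reduction is favoured where [Mn²⁺] is higher).
With n = 2, E = −(0.0592/2) log([Mn²⁺]ₐₙ/[Mn²⁺]꜀ₐₜ) = −(0.0592/2) log(0.0228/0.126) = −(0.0592/2)(-0.742) = +0.022 V.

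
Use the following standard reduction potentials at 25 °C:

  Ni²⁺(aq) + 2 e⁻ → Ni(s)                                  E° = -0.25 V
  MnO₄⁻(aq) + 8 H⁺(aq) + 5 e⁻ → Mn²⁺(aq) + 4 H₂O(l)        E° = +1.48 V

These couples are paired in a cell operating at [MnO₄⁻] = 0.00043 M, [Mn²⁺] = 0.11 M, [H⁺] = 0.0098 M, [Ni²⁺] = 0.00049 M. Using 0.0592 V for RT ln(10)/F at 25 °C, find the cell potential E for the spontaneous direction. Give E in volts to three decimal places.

MnO₄⁻/Mn²⁺ is the cathode (higher E°), Ni²⁺/Ni the anode: E°cell = +1.48 − (-0.25) = +1.73 V, n = 10.
Overall: 2 MnO₄⁻(aq) + 16 H⁺(aq) + 5 Ni(s) → 2 Mn²⁺(aq) + 8 H₂O(l) + 5 Ni²⁺(aq)
Q = [Mn²⁺]^2·[Ni²⁺]^5 / ([MnO₄⁻]^2·[H⁺]^16); log Q = 20.407.
E = E° − (0.0592/n) log Q = +1.73 − (0.0592/10)(20.407) = +1.609 V.

+1.609 V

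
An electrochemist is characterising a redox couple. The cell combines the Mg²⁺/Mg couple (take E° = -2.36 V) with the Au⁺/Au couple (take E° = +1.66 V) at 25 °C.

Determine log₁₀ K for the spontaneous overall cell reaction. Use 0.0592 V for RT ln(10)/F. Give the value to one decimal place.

Cathode: Au⁺/Au; anode: Mg²⁺/Mg. E°cell = +4.02 V, n = 2.
log K = nE°cell / 0.0592 = (2)(+4.02) / 0.0592 = 135.8.

135.8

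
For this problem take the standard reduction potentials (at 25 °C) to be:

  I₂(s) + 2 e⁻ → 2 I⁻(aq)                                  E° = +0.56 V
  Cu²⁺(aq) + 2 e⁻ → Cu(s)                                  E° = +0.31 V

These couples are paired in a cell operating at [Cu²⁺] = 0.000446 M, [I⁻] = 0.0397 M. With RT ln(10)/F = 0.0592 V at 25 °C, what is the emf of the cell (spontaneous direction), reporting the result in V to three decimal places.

+0.432 V

I₂/I⁻ is the cathode (higher E°), Cu²⁺/Cu the anode: E°cell = +0.56 − (+0.31) = +0.25 V, n = 2.
Overall: I₂(s) + Cu(s) → 2 I⁻(aq) + Cu²⁺(aq)
Q = [I⁻]^2·[Cu²⁺]; log Q = -6.153.
E = E° − (0.0592/n) log Q = +0.25 − (0.0592/2)(-6.153) = +0.432 V.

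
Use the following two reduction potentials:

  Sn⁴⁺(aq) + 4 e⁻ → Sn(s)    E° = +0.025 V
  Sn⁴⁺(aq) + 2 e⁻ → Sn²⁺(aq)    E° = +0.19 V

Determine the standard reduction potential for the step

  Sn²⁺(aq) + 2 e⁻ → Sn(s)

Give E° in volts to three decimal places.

-0.140 V

Sequential free energies add, so n₃E°₃ = n₁E°₁ + n₂E°₂.
With n₃ = 4, and the known step contributing 2×(+0.19) V, the unknown satisfies 2·E° = 4×(+0.025) − 2×(+0.19) = -0.280.
E° = -0.280 / 2 = -0.140 V.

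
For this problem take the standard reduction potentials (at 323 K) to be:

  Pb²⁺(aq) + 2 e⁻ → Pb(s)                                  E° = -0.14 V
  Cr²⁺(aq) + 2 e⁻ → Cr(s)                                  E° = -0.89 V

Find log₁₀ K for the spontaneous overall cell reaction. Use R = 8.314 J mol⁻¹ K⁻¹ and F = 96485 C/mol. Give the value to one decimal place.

Cathode: Pb²⁺/Pb; anode: Cr²⁺/Cr. E°cell = (-0.14) − (-0.89) = +0.75 V, with n = 2.
ΔG° = −nFE° = −RT ln K, so ln K = nFE°/(RT) = (2)(96485)(+0.75) / ((8.314)(323)) = 53.894.
log₁₀ K = 53.894 / ln 10 = 23.4.

23.4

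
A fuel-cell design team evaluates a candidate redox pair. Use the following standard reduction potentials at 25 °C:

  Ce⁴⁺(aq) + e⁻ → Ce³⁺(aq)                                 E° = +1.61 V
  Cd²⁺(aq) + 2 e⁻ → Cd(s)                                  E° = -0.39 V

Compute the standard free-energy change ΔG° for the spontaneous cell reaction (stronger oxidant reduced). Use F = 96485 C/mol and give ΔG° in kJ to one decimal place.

-385.9 kJ

Ce⁴⁺/Ce³⁺ (E° = +1.61 V) is the cathode; Cd²⁺/Cd (E° = -0.39 V) is the anode, so E°cell = +2.00 V.
Balancing electrons gives n = 2 (lcm of 1 and 2).
ΔG° = −nFE° = −(2)(96485)(+2.00) = -385,940 J = -385.9 kJ.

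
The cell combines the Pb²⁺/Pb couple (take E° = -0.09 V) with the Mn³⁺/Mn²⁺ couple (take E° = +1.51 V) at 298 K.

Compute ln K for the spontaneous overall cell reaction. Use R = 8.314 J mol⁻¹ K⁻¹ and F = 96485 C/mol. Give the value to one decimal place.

124.6

Cathode: Mn³⁺/Mn²⁺; anode: Pb²⁺/Pb. E°cell = (+1.51) − (-0.09) = +1.60 V, with n = 2.
ΔG° = −nFE° = −RT ln K, so ln K = nFE°/(RT) = (2)(96485)(+1.60) / ((8.314)(298)) = 124.619.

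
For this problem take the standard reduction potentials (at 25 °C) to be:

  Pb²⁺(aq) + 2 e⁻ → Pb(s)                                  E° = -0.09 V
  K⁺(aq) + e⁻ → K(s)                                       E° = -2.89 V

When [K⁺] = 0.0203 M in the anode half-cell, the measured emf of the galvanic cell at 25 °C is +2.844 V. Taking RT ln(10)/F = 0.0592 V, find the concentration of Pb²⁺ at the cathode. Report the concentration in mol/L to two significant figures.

Pb²⁺/Pb is the cathode, K⁺/K the anode: E°cell = +2.80 V, n = 2.
Overall reaction: Pb²⁺(aq) + 2 K(s) → Pb(s) + 2 K⁺(aq); Q = [K⁺]^2/[Pb²⁺]^1.
From E = E° − (0.0592/n) log Q: log Q = (E° − E)·n/0.0592 = (+2.80 − (+2.844))·2/0.0592 = -1.4865.
So 1·log[Pb²⁺] = 2·log(0.0203) − log Q = -3.3850 − (-1.4865) = -1.8985; [Pb²⁺] = 10^(-1.8985) ≈ 0.013 M.

0.013 M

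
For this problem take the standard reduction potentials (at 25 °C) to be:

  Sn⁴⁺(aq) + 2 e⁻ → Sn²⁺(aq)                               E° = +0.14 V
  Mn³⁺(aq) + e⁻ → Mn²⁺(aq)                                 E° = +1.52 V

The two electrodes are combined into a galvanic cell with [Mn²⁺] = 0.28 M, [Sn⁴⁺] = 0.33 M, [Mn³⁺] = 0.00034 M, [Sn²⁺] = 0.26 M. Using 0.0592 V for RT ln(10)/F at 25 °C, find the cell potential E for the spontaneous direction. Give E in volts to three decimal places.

Mn³⁺/Mn²⁺ is the cathode (higher E°), Sn⁴⁺/Sn²⁺ the anode: E°cell = +1.52 − (+0.14) = +1.38 V, n = 2.
Overall: 2 Mn³⁺(aq) + Sn²⁺(aq) → 2 Mn²⁺(aq) + Sn⁴⁺(aq)
Q = [Mn²⁺]^2·[Sn⁴⁺] / ([Mn³⁺]^2·[Sn²⁺]); log Q = 5.935.
E = E° − (0.0592/n) log Q = +1.38 − (0.0592/2)(5.935) = +1.204 V.

+1.204 V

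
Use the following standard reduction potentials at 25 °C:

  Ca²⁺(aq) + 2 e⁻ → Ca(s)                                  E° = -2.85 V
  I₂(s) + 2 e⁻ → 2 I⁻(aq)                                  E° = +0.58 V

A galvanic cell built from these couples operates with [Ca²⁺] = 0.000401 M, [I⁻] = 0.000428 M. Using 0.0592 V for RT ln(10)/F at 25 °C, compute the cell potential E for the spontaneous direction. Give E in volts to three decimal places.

+3.730 V

I₂/I⁻ is the cathode (higher E°), Ca²⁺/Ca the anode: E°cell = +0.58 − (-2.85) = +3.43 V, n = 2.
Overall: I₂(s) + Ca(s) → 2 I⁻(aq) + Ca²⁺(aq)
Q = [I⁻]^2·[Ca²⁺]; log Q = -10.134.
E = E° − (0.0592/n) log Q = +3.43 − (0.0592/2)(-10.134) = +3.730 V.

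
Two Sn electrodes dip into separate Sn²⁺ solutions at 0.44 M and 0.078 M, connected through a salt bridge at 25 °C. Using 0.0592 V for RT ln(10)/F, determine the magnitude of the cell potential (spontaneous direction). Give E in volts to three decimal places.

+0.022 V

For a concentration cell E°cell = 0. The 0.44 M side is the cathode (reduction is favoured where [Sn²⁺] is higher).
With n = 2, E = −(0.0592/2) log([Sn²⁺]ₐₙ/[Sn²⁺]꜀ₐₜ) = −(0.0592/2) log(0.078/0.44) = −(0.0592/2)(-0.751) = +0.022 V.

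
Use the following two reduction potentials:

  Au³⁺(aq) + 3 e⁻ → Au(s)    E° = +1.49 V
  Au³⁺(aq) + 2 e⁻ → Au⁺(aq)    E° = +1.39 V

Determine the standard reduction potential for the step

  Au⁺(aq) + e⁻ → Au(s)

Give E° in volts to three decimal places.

Sequential free energies add, so n₃E°₃ = n₁E°₁ + n₂E°₂.
With n₃ = 3, and the known step contributing 2×(+1.39) V, the unknown satisfies 1·E° = 3×(+1.49) − 2×(+1.39) = +1.690.
E° = +1.690 / 1 = +1.690 V.

+1.690 V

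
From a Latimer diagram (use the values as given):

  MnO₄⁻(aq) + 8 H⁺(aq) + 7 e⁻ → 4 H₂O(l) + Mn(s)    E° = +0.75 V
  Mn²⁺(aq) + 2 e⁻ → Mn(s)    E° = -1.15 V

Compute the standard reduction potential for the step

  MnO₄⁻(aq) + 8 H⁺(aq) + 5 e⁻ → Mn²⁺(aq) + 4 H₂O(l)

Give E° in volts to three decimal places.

Sequential free energies add, so n₃E°₃ = n₁E°₁ + n₂E°₂.
With n₃ = 7, and the known step contributing 2×(-1.15) V, the unknown satisfies 5·E° = 7×(+0.75) − 2×(-1.15) = +7.550.
E° = +7.550 / 5 = +1.510 V.

+1.510 V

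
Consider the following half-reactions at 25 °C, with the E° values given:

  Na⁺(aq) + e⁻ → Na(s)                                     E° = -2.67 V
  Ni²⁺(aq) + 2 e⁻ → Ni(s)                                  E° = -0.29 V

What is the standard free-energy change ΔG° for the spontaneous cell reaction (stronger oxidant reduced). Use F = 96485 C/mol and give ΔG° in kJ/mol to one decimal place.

-459.3 kJ/mol

Ni²⁺/Ni (E° = -0.29 V) is the cathode; Na⁺/Na (E° = -2.67 V) is the anode, so E°cell = +2.38 V.
Balancing electrons gives n = 2 (lcm of 2 and 1).
ΔG° = −nFE° = −(2)(96485)(+2.38) = -459,269 J = -459.3 kJ/mol.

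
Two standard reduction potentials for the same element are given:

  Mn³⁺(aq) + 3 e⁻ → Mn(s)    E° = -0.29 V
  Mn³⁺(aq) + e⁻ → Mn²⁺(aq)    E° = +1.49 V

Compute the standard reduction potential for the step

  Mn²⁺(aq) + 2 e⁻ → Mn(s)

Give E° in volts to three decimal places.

-1.180 V

Sequential free energies add, so n₃E°₃ = n₁E°₁ + n₂E°₂.
With n₃ = 3, and the known step contributing 1×(+1.49) V, the unknown satisfies 2·E° = 3×(-0.29) − 1×(+1.49) = -2.360.
E° = -2.360 / 2 = -1.180 V.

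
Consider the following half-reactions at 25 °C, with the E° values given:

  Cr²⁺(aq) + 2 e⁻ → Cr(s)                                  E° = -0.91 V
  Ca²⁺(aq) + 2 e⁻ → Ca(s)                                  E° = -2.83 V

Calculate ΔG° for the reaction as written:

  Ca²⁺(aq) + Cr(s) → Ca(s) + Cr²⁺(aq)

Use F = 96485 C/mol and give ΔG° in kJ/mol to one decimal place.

As written, Ca²⁺/Ca is reduced (cathode) and Cr²⁺/Cr is oxidised (anode), so E°cell = (-2.83) − (-0.91) = -1.92 V.
Balancing electrons gives n = 2.
ΔG° = −nFE° = −(2)(96485)(-1.92) = 370,502 J = +370.5 kJ/mol.

+370.5 kJ/mol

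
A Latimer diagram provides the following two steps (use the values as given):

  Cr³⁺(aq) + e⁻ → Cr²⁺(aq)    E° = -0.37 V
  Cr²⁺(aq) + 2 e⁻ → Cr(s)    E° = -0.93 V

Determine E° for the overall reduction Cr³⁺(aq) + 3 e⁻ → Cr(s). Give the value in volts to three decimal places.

Adding the free-energy changes (−nFE°) of the two steps gives −n₃FE°₃ = −n₁FE°₁ − n₂FE°₂.
E°₃ = (1×-0.37 + 2×-0.93) / 3 = (-2.230) / 3 = -0.743 V.

-0.743 V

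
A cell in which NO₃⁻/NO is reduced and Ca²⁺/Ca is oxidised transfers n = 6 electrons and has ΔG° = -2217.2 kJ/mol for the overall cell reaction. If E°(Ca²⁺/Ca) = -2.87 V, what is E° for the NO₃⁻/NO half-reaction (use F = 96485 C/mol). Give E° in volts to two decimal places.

+0.96 V

E°cell = −ΔG°/(nF) = −(-2217.2×10³)/((6)(96485)) = +3.830 V.
Since NO₃⁻/NO is the cathode and Ca²⁺/Ca the anode, E°cell = E°(NO₃⁻/NO) − E°(Ca²⁺/Ca).
So E°(NO₃⁻/NO) = E°cell + E°(Ca²⁺/Ca) = +3.830 + (-2.87) = +0.96 V.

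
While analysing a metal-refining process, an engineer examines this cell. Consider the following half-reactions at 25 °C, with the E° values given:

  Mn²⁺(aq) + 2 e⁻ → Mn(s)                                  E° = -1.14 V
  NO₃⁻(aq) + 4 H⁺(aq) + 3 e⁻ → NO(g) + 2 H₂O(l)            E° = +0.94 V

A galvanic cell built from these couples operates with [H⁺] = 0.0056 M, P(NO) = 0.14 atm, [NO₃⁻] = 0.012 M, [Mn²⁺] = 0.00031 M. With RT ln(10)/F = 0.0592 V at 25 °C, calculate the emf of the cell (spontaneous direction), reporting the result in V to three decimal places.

+1.985 V

NO₃⁻/NO is the cathode (higher E°), Mn²⁺/Mn the anode: E°cell = +0.94 − (-1.14) = +2.08 V, n = 6.
Overall: 2 NO₃⁻(aq) + 8 H⁺(aq) + 3 Mn(s) → 2 NO(g) + 4 H₂O(l) + 3 Mn²⁺(aq)
Q = P(NO)^2·[Mn²⁺]^3 / ([NO₃⁻]^2·[H⁺]^8); log Q = 9.622.
E = E° − (0.0592/n) log Q = +2.08 − (0.0592/6)(9.622) = +1.985 V.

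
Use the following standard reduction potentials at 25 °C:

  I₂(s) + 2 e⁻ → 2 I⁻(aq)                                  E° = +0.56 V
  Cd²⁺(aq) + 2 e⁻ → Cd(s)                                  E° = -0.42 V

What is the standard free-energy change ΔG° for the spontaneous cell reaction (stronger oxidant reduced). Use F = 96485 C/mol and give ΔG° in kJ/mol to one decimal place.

-189.1 kJ/mol

I₂/I⁻ (E° = +0.56 V) is the cathode; Cd²⁺/Cd (E° = -0.42 V) is the anode, so E°cell = +0.98 V.
Balancing electrons gives n = 2 (lcm of 2 and 2).
ΔG° = −nFE° = −(2)(96485)(+0.98) = -189,111 J = -189.1 kJ/mol.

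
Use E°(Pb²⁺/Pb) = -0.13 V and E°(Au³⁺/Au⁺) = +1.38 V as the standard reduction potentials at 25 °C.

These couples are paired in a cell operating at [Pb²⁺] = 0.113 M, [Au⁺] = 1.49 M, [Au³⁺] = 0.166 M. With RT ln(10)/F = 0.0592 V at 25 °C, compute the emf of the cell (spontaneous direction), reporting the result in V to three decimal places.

Au³⁺/Au⁺ is the cathode (higher E°), Pb²⁺/Pb the anode: E°cell = +1.38 − (-0.13) = +1.51 V, n = 2.
Overall: Au³⁺(aq) + Pb(s) → Au⁺(aq) + Pb²⁺(aq)
Q = [Au⁺]·[Pb²⁺] / ([Au³⁺]); log Q = 0.006.
E = E° − (0.0592/n) log Q = +1.51 − (0.0592/2)(0.006) = +1.510 V.

+1.510 V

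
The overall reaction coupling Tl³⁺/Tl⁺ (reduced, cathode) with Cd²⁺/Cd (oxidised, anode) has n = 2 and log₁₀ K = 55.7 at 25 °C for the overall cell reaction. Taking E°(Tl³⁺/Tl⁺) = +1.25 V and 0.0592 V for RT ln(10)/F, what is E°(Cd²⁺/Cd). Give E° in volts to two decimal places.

E°cell = (0.0592/n)·log K = (0.0592/2)(55.7) = +1.649 V.
Since Tl³⁺/Tl⁺ is the cathode and Cd²⁺/Cd the anode, E°cell = E°(Tl³⁺/Tl⁺) − E°(Cd²⁺/Cd).
So E°(Cd²⁺/Cd) = E°(Tl³⁺/Tl⁺) − E°cell = (+1.25) − (+1.649) = -0.40 V.

-0.40 V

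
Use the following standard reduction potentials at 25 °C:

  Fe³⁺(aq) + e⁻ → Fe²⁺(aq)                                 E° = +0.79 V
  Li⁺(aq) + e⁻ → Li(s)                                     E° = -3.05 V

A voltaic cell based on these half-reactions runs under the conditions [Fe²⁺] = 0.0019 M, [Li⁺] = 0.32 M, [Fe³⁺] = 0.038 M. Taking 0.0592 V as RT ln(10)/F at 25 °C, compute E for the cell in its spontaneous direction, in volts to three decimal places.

+3.946 V

Fe³⁺/Fe²⁺ is the cathode (higher E°), Li⁺/Li the anode: E°cell = +0.79 − (-3.05) = +3.84 V, n = 1.
Overall: Fe³⁺(aq) + Li(s) → Fe²⁺(aq) + Li⁺(aq)
Q = [Fe²⁺]·[Li⁺] / ([Fe³⁺]); log Q = -1.796.
E = E° − (0.0592/n) log Q = +3.84 − (0.0592/1)(-1.796) = +3.946 V.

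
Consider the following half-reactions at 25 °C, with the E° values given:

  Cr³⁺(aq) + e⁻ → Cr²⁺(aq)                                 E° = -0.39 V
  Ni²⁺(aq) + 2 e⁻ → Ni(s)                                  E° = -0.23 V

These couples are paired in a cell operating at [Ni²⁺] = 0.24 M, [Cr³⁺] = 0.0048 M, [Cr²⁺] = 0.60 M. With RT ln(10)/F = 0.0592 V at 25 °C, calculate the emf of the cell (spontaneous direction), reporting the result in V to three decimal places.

Ni²⁺/Ni is the cathode (higher E°), Cr³⁺/Cr²⁺ the anode: E°cell = -0.23 − (-0.39) = +0.16 V, n = 2.
Overall: Ni²⁺(aq) + 2 Cr²⁺(aq) → Ni(s) + 2 Cr³⁺(aq)
Q = [Cr³⁺]^2 / ([Ni²⁺]·[Cr²⁺]^2); log Q = -3.574.
E = E° − (0.0592/n) log Q = +0.16 − (0.0592/2)(-3.574) = +0.266 V.

+0.266 V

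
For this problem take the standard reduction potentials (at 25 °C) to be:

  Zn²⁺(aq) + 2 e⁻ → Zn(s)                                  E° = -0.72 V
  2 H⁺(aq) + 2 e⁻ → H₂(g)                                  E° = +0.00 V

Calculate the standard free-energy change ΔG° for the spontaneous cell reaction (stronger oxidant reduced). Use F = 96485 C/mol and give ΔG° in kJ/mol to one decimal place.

H⁺/H₂ (E° = +0.00 V) is the cathode; Zn²⁺/Zn (E° = -0.72 V) is the anode, so E°cell = +0.72 V.
Balancing electrons gives n = 2 (lcm of 2 and 2).
ΔG° = −nFE° = −(2)(96485)(+0.72) = -138,938 J = -138.9 kJ/mol.

-138.9 kJ/mol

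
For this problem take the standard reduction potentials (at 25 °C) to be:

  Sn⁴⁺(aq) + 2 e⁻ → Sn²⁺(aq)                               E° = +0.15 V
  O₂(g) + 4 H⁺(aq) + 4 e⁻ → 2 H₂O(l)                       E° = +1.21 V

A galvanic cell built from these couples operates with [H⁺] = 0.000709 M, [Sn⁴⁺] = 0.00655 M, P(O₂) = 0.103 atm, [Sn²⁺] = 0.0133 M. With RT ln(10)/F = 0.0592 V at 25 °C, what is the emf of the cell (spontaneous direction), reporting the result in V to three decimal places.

O₂/H₂O is the cathode (higher E°), Sn⁴⁺/Sn²⁺ the anode: E°cell = +1.21 − (+0.15) = +1.06 V, n = 4.
Overall: O₂(g) + 4 H⁺(aq) + 2 Sn²⁺(aq) → 2 H₂O(l) + 2 Sn⁴⁺(aq)
Q = [Sn⁴⁺]^2 / (P(O₂)·[H⁺]^4·[Sn²⁺]^2); log Q = 12.969.
E = E° − (0.0592/n) log Q = +1.06 − (0.0592/4)(12.969) = +0.868 V.

+0.868 V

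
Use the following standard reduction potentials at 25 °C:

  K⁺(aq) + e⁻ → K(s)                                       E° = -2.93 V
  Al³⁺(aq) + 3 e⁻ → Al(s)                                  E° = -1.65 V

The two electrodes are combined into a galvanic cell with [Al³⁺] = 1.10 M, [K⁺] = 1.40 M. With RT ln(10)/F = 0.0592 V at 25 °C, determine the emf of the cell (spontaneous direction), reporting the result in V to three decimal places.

Al³⁺/Al is the cathode (higher E°), K⁺/K the anode: E°cell = -1.65 − (-2.93) = +1.28 V, n = 3.
Overall: Al³⁺(aq) + 3 K(s) → Al(s) + 3 K⁺(aq)
Q = [K⁺]^3 / ([Al³⁺]); log Q = 0.397.
E = E° − (0.0592/n) log Q = +1.28 − (0.0592/3)(0.397) = +1.272 V.

+1.272 V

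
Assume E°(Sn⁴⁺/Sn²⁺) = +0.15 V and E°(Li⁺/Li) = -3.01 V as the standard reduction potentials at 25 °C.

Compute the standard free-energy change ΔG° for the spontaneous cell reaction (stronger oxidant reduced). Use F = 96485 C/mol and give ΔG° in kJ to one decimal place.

Sn⁴⁺/Sn²⁺ (E° = +0.15 V) is the cathode; Li⁺/Li (E° = -3.01 V) is the anode, so E°cell = +3.16 V.
Balancing electrons gives n = 2 (lcm of 2 and 1).
ΔG° = −nFE° = −(2)(96485)(+3.16) = -609,785 J = -609.8 kJ.

-609.8 kJ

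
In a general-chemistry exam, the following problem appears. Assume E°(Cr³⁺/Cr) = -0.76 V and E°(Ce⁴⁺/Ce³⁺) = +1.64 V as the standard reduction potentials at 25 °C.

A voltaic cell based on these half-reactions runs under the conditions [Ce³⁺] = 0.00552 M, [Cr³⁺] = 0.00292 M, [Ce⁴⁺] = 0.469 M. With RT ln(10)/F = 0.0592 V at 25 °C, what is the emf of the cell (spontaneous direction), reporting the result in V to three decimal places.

Ce⁴⁺/Ce³⁺ is the cathode (higher E°), Cr³⁺/Cr the anode: E°cell = +1.64 − (-0.76) = +2.40 V, n = 3.
Overall: 3 Ce⁴⁺(aq) + Cr(s) → 3 Ce³⁺(aq) + Cr³⁺(aq)
Q = [Ce³⁺]^3·[Cr³⁺] / ([Ce⁴⁺]^3); log Q = -8.322.
E = E° − (0.0592/n) log Q = +2.40 − (0.0592/3)(-8.322) = +2.564 V.

+2.564 V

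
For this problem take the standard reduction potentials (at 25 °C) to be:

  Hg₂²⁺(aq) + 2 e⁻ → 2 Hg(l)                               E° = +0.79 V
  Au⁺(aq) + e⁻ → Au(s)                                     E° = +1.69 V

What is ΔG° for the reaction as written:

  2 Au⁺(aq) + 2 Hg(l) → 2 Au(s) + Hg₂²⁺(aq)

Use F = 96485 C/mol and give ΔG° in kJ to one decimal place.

-173.7 kJ

As written, Au⁺/Au is reduced (cathode) and Hg₂²⁺/Hg is oxidised (anode), so E°cell = (+1.69) − (+0.79) = +0.90 V.
Balancing electrons gives n = 2.
ΔG° = −nFE° = −(2)(96485)(+0.90) = -173,673 J = -173.7 kJ.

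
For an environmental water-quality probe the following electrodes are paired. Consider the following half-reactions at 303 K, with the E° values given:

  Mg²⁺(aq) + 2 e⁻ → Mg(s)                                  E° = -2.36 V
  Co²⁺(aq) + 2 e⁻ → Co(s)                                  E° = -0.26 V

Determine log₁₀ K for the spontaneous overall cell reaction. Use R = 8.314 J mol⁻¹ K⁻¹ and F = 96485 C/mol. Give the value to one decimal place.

69.9

Cathode: Co²⁺/Co; anode: Mg²⁺/Mg. E°cell = (-0.26) − (-2.36) = +2.10 V, with n = 2.
ΔG° = −nFE° = −RT ln K, so ln K = nFE°/(RT) = (2)(96485)(+2.10) / ((8.314)(303)) = 160.863.
log₁₀ K = 160.863 / ln 10 = 69.9.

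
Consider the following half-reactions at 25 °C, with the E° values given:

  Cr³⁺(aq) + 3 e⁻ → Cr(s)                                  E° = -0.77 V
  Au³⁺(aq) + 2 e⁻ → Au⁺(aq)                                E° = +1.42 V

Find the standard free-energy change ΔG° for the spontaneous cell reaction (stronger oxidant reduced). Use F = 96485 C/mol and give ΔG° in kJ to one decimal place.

Au³⁺/Au⁺ (E° = +1.42 V) is the cathode; Cr³⁺/Cr (E° = -0.77 V) is the anode, so E°cell = +2.19 V.
Balancing electrons gives n = 6 (lcm of 2 and 3).
ΔG° = −nFE° = −(6)(96485)(+2.19) = -1,267,813 J = -1267.8 kJ.

-1267.8 kJ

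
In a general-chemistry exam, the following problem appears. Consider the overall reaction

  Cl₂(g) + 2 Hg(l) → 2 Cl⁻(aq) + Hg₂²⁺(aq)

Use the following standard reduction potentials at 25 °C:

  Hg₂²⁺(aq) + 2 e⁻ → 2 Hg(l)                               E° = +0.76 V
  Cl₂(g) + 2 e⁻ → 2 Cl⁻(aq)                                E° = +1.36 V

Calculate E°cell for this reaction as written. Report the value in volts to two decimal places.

The Cl₂/Cl⁻ couple has the higher reduction potential, so it is the cathode; Hg₂²⁺/Hg is oxidised at the anode.
E°cell = E°(cathode) − E°(anode) = (+1.36) − (+0.76) = +0.60 V.

+0.60 V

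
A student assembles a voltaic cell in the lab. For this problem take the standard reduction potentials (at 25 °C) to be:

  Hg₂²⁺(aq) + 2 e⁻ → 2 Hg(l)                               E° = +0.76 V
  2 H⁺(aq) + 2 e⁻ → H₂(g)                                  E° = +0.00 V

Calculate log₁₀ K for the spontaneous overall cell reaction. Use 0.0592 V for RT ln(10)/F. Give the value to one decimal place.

25.7

Cathode: Hg₂²⁺/Hg; anode: H⁺/H₂. E°cell = +0.76 V, n = 2.
log K = nE°cell / 0.0592 = (2)(+0.76) / 0.0592 = 25.7.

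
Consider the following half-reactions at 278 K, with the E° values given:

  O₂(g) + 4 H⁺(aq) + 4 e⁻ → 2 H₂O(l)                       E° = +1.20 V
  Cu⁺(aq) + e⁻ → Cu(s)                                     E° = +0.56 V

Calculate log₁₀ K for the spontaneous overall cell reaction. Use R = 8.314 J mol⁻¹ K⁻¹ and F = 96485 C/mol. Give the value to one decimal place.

Cathode: O₂/H₂O; anode: Cu⁺/Cu. E°cell = (+1.20) − (+0.56) = +0.64 V, with n = 4.
ΔG° = −nFE° = −RT ln K, so ln K = nFE°/(RT) = (4)(96485)(+0.64) / ((8.314)(278)) = 106.867.
log₁₀ K = 106.867 / ln 10 = 46.4.

46.4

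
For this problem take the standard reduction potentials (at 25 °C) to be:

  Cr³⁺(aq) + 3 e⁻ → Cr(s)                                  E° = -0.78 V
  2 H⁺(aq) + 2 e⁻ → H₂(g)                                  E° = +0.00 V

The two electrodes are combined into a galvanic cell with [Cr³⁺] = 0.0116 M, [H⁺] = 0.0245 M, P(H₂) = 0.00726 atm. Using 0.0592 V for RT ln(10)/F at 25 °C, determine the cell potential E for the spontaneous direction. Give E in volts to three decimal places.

+0.786 V

H⁺/H₂ is the cathode (higher E°), Cr³⁺/Cr the anode: E°cell = +0.00 − (-0.78) = +0.78 V, n = 6.
Overall: 6 H⁺(aq) + 2 Cr(s) → 3 H₂(g) + 2 Cr³⁺(aq)
Q = P(H₂)^3·[Cr³⁺]^2 / ([H⁺]^6); log Q = -0.623.
E = E° − (0.0592/n) log Q = +0.78 − (0.0592/6)(-0.623) = +0.786 V.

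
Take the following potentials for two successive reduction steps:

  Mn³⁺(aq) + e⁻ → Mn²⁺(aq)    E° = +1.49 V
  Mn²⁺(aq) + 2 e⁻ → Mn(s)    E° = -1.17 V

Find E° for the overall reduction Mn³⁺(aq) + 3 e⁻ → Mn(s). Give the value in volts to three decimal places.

Since ΔG° = −nFE° is additive over sequential reductions, n₃E°₃ = n₁E°₁ + n₂E°₂.
E°₃ = (1×+1.49 + 2×-1.17) / 3 = (-0.850) / 3 = -0.283 V.

-0.283 V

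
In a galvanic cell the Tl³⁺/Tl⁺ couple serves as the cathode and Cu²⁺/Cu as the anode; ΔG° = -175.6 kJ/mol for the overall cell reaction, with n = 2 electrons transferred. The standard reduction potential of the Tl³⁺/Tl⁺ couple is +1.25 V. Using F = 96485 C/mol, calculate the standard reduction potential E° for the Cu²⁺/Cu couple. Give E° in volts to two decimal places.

E°cell = −ΔG°/(nF) = −(-175.6×10³)/((2)(96485)) = +0.910 V.
Since Tl³⁺/Tl⁺ is the cathode and Cu²⁺/Cu the anode, E°cell = E°(Tl³⁺/Tl⁺) − E°(Cu²⁺/Cu).
So E°(Cu²⁺/Cu) = E°(Tl³⁺/Tl⁺) − E°cell = (+1.25) − (+0.910) = +0.34 V.

+0.34 V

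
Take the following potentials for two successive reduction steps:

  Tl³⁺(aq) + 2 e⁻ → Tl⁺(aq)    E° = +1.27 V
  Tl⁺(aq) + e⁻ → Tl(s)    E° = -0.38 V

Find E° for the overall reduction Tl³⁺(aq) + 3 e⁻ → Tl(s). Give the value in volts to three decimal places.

Adding the free-energy changes (−nFE°) of the two steps gives −n₃FE°₃ = −n₁FE°₁ − n₂FE°₂.
E°₃ = (2×+1.27 + 1×-0.38) / 3 = (+2.160) / 3 = +0.720 V.
Simply averaging or adding the two E° values would be wrong; the electron-weighted sum is required.

+0.720 V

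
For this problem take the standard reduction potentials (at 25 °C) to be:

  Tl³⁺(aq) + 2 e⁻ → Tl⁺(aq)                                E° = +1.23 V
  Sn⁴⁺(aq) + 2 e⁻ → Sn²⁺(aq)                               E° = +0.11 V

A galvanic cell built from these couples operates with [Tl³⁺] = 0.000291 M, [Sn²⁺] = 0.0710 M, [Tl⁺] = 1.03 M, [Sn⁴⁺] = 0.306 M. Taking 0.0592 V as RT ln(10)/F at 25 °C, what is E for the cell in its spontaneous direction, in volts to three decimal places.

Tl³⁺/Tl⁺ is the cathode (higher E°), Sn⁴⁺/Sn²⁺ the anode: E°cell = +1.23 − (+0.11) = +1.12 V, n = 2.
Overall: Tl³⁺(aq) + Sn²⁺(aq) → Tl⁺(aq) + Sn⁴⁺(aq)
Q = [Tl⁺]·[Sn⁴⁺] / ([Tl³⁺]·[Sn²⁺]); log Q = 4.183.
E = E° − (0.0592/n) log Q = +1.12 − (0.0592/2)(4.183) = +0.996 V.

+0.996 V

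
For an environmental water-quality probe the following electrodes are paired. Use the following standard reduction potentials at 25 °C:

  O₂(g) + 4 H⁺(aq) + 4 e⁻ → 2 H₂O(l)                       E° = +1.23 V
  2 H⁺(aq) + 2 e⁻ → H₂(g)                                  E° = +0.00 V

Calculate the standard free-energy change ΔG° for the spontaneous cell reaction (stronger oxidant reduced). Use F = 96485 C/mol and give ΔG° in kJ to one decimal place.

-474.7 kJ

O₂/H₂O (E° = +1.23 V) is the cathode; H⁺/H₂ (E° = +0.00 V) is the anode, so E°cell = +1.23 V.
Balancing electrons gives n = 4 (lcm of 4 and 2).
ΔG° = −nFE° = −(4)(96485)(+1.23) = -474,706 J = -474.7 kJ.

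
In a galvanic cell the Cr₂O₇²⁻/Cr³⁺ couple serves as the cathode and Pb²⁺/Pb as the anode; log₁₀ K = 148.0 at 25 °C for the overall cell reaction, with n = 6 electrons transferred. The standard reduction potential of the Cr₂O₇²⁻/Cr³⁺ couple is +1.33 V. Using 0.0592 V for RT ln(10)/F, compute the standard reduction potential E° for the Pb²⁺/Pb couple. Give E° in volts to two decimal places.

-0.13 V

E°cell = (0.0592/n)·log K = (0.0592/6)(148.0) = +1.460 V.
Since Cr₂O₇²⁻/Cr³⁺ is the cathode and Pb²⁺/Pb the anode, E°cell = E°(Cr₂O₇²⁻/Cr³⁺) − E°(Pb²⁺/Pb).
So E°(Pb²⁺/Pb) = E°(Cr₂O₇²⁻/Cr³⁺) − E°cell = (+1.33) − (+1.460) = -0.13 V.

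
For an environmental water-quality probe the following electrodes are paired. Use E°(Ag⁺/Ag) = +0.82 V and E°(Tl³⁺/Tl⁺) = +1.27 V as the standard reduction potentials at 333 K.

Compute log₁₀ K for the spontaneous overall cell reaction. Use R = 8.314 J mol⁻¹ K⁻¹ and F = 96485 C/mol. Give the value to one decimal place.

Cathode: Tl³⁺/Tl⁺; anode: Ag⁺/Ag. E°cell = (+1.27) − (+0.82) = +0.45 V, with n = 2.
ΔG° = −nFE° = −RT ln K, so ln K = nFE°/(RT) = (2)(96485)(+0.45) / ((8.314)(333)) = 31.365.
log₁₀ K = 31.365 / ln 10 = 13.6.

13.6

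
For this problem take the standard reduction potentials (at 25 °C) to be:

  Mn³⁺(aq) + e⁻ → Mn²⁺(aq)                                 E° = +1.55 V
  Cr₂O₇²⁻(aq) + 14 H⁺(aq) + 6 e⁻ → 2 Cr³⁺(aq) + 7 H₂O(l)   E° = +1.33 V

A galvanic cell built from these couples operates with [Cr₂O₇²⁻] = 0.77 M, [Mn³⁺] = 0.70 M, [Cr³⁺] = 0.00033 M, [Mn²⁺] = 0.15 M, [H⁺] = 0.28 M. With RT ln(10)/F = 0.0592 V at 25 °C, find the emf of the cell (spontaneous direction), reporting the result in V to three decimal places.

+0.268 V

Mn³⁺/Mn²⁺ is the cathode (higher E°), Cr₂O₇²⁻/Cr³⁺ the anode: E°cell = +1.55 − (+1.33) = +0.22 V, n = 6.
Overall: 6 Mn³⁺(aq) + 2 Cr³⁺(aq) + 7 H₂O(l) → 6 Mn²⁺(aq) + Cr₂O₇²⁻(aq) + 14 H⁺(aq)
Q = [Mn²⁺]^6·[Cr₂O₇²⁻]·[H⁺]^14 / ([Mn³⁺]^6·[Cr³⁺]^2); log Q = -4.904.
E = E° − (0.0592/n) log Q = +0.22 − (0.0592/6)(-4.904) = +0.268 V.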